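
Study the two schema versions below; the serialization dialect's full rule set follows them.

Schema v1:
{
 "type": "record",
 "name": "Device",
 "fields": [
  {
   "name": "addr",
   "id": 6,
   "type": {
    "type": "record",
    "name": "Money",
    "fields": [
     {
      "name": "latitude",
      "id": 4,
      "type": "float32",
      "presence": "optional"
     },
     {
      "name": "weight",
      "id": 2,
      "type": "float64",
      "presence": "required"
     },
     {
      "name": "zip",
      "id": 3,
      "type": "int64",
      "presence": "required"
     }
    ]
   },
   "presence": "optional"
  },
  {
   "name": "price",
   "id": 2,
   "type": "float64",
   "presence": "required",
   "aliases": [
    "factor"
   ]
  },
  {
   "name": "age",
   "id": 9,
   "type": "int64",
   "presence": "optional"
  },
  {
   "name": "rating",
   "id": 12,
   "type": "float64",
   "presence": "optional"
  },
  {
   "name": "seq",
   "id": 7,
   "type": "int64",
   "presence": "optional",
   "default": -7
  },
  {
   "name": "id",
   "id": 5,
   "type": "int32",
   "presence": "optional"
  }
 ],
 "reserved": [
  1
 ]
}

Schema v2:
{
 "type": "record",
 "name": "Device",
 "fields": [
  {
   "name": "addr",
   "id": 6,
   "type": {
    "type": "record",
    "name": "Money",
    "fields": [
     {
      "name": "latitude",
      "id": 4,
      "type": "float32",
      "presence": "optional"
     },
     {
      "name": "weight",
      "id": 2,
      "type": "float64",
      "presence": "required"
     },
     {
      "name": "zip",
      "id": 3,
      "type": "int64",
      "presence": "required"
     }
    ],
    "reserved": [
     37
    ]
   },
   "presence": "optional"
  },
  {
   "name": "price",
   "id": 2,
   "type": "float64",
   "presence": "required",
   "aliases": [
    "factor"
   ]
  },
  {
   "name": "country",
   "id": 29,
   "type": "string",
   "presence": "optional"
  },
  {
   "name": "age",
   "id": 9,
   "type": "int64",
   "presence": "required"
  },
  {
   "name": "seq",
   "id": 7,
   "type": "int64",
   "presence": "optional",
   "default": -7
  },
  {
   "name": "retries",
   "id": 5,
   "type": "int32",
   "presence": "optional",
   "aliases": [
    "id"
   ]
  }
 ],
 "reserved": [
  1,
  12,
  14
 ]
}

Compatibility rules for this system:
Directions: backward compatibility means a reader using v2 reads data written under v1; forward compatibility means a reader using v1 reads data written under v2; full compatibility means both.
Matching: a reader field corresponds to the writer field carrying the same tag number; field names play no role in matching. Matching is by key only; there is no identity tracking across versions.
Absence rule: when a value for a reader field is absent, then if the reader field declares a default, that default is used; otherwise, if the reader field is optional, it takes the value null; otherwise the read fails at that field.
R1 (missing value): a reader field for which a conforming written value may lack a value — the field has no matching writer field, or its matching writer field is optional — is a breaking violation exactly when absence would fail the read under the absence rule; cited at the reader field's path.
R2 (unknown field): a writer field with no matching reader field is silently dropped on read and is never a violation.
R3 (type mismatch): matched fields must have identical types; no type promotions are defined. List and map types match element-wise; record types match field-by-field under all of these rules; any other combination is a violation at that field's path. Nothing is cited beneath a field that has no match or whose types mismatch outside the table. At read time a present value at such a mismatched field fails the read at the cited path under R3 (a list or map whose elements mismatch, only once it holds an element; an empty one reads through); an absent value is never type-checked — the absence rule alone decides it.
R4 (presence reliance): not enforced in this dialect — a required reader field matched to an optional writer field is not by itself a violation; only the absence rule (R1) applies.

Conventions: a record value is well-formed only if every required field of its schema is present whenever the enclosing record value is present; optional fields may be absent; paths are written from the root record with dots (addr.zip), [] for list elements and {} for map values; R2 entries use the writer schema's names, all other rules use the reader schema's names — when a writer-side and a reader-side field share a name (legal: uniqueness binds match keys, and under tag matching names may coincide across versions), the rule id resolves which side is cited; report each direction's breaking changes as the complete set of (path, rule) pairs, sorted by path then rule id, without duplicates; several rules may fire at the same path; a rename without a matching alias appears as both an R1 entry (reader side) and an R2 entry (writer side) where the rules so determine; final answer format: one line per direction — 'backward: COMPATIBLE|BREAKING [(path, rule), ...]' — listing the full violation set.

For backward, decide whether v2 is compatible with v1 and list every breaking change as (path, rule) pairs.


backward: BREAKING [(age, R1)]

each type pair in Device: writer, then reader
backward analysis of Device with v2 as reader and v1 as writer:
  addr: paired with writer addr (Money -> Money; writer optional)
  price: paired with writer price (float64 -> float64; writer required)
  no writer field matches reader country
  age: paired with writer age (int64 -> int64; writer optional)
  seq: paired with writer seq (int64 -> int64; writer optional)
  retries: paired with writer id (int32 -> int32; writer optional)
  writer rating: unknown to reader
  addr.latitude: paired with writer addr.latitude (float32 -> float32; writer optional)
  addr.weight: paired with writer addr.weight (float64 -> float64; writer required)
  addr.zip: paired with writer addr.zip (int64 -> int64; writer required)
  breaking: (age, R1)
  => backward verdict for Device: BREAKING, 1 violation(s)
ruling out the remaining Device differences:
  added field country to record Device: optional string, tag 29 (in v2 it sits immediately before age) -> triggers nothing under Device's printed rules — same verdict
  removed field rating from record Device (its key 12 joins the reserved list) -> triggers nothing under Device's printed rules — same verdict
  renamed field id to retries in record Device (alias id declared on the renamed field) -> triggers nothing under Device's printed rules — same verdict


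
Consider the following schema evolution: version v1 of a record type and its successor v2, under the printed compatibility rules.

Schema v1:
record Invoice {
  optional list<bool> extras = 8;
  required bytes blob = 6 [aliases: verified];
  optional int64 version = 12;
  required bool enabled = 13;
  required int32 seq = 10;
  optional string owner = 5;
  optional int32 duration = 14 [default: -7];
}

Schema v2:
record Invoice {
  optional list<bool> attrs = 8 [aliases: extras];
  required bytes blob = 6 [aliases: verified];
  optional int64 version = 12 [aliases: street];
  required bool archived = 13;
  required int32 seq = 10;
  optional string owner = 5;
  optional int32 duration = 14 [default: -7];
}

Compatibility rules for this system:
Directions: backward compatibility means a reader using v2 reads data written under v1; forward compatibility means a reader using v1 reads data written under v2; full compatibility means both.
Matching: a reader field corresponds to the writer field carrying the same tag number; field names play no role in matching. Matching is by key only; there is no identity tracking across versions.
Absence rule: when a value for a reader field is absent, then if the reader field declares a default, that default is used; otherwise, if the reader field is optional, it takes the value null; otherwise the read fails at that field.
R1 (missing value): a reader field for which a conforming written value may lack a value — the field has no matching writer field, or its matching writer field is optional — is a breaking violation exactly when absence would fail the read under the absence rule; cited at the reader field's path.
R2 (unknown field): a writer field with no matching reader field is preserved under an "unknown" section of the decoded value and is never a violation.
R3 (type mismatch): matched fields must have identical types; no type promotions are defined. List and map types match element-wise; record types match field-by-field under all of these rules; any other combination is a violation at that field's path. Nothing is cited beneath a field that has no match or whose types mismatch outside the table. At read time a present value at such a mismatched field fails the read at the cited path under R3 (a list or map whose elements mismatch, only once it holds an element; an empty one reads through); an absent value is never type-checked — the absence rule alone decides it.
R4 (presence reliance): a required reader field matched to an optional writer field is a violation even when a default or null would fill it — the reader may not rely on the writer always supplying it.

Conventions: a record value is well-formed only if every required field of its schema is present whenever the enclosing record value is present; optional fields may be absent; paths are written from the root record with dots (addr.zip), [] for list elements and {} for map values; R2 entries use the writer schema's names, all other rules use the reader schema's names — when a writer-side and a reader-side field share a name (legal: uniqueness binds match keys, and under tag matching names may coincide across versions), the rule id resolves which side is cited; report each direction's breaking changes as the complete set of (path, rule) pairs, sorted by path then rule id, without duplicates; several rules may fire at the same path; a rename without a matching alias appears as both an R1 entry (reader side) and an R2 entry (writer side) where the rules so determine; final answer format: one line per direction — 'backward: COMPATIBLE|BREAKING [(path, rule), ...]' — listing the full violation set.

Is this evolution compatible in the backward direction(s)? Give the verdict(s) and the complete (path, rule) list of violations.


the writer's type comes first in each Invoice pair
checking backward for Invoice: reader v2 against writer v1:
  list<bool> -> list<bool>, writer optional: attrs aligns to extras
  bytes -> bytes, writer required: blob aligns to blob
  int64 -> int64, writer optional: version aligns to version
  bool -> bool, writer required: archived aligns to enabled
  int32 -> int32, writer required: seq aligns to seq
  string -> string, writer optional: owner aligns to owner
  int32 -> int32, writer optional: duration aligns to duration
  nothing fires on Invoice: backward is COMPATIBLE
ruling out the remaining Invoice differences:
  renamed field enabled to archived in record Invoice -> inert for the asked Invoice verdict: nothing fires
  renamed field extras to attrs in record Invoice (alias extras declared on the renamed field) -> inert for the asked Invoice verdict: nothing fires

backward: COMPATIBLE []


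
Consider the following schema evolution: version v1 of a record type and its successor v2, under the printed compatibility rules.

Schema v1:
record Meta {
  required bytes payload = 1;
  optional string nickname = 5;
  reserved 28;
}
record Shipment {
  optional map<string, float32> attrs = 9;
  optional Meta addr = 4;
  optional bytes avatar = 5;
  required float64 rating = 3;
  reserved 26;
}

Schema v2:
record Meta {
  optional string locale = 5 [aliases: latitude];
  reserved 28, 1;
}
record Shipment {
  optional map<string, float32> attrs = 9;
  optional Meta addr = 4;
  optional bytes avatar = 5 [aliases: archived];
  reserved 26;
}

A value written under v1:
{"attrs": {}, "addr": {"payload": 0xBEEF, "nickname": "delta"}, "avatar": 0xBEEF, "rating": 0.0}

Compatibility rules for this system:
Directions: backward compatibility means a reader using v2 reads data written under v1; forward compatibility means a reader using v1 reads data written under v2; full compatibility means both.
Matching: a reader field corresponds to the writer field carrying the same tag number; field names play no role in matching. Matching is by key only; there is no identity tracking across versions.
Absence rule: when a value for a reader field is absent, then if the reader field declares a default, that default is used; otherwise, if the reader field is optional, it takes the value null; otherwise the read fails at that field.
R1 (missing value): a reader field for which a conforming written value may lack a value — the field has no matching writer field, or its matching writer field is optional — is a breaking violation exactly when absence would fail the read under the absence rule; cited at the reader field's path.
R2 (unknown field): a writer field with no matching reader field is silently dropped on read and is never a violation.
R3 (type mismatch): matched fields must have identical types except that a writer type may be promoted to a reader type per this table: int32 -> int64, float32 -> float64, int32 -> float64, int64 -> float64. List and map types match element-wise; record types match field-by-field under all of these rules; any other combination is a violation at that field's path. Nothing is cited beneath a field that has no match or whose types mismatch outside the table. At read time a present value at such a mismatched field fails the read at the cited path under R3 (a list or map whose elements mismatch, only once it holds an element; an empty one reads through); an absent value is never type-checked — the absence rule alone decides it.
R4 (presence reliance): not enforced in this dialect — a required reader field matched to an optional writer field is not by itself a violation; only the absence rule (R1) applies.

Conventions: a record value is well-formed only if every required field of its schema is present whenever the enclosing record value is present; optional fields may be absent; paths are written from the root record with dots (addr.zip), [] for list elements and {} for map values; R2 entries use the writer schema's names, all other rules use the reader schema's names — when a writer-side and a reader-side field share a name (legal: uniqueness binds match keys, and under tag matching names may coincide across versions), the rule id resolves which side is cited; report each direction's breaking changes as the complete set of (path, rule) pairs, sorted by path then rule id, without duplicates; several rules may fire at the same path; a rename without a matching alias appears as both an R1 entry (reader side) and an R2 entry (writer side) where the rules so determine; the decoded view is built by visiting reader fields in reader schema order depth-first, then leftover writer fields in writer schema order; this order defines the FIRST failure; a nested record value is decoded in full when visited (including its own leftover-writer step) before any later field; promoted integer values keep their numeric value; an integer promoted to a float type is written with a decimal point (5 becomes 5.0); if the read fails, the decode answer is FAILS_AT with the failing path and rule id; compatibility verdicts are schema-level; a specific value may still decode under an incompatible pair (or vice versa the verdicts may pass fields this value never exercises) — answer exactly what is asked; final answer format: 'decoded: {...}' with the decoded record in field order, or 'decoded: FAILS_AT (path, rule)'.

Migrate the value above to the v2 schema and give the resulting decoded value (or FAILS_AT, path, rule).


decoded: {"attrs": {}, "addr": {"locale": "delta"}, "avatar": 0xBEEF}

each type pair in Shipment: writer, then reader
decode walk for Shipment under reader schema v2:
  attrs := {}
  addr.locale := "delta" (from writer nickname)
  writer addr.payload: unmatched, discarded
  avatar := 0xBEEF
  writer rating: unmatched, discarded
  => decoded: {"attrs": {}, "addr": {"locale": "delta"}, "avatar": 0xBEEF}


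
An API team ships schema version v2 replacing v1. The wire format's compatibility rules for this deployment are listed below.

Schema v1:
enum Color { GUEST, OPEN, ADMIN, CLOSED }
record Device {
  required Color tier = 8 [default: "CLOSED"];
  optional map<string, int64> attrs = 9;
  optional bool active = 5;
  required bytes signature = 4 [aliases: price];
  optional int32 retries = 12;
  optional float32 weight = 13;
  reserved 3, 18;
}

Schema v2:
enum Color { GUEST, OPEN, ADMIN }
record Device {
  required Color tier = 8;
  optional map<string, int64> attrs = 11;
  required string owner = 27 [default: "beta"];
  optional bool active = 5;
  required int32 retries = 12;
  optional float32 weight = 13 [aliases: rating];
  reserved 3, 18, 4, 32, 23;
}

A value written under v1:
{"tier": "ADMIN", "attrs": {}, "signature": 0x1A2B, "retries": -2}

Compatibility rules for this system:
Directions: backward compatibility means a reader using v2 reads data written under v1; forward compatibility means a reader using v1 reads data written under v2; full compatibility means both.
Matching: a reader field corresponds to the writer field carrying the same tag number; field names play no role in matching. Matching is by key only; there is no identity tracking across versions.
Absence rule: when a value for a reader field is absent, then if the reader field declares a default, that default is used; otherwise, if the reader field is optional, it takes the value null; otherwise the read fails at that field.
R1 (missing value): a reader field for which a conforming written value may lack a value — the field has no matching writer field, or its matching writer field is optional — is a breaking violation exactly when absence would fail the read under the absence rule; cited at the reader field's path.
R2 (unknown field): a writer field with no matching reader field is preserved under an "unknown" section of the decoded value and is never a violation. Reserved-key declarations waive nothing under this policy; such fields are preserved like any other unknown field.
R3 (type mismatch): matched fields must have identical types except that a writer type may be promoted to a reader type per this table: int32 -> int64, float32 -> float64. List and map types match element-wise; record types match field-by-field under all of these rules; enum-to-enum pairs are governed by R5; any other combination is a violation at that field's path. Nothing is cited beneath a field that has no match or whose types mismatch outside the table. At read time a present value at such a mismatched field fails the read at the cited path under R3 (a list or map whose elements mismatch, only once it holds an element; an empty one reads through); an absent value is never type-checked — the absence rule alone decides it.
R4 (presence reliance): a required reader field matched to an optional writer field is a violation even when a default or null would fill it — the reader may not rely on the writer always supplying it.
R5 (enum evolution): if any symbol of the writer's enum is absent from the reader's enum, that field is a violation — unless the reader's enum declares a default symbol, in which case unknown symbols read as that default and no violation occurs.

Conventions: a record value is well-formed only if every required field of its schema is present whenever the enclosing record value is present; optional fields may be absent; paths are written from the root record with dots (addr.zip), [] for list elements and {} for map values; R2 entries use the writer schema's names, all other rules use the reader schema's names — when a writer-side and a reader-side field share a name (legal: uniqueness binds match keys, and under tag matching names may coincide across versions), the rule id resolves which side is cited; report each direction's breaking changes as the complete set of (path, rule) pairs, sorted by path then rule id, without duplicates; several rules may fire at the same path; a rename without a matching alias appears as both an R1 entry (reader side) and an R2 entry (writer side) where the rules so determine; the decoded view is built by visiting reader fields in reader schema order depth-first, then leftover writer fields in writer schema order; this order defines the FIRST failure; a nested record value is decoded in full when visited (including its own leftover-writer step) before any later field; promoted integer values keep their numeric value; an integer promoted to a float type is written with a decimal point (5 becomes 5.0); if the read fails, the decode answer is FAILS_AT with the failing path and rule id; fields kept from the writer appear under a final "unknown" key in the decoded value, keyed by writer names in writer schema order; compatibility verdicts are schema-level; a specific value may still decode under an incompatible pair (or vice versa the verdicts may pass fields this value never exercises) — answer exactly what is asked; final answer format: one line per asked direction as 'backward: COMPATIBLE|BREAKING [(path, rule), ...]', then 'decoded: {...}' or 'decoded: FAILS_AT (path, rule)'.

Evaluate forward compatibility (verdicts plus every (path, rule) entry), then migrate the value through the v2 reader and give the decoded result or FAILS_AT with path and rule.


forward: BREAKING [(signature, R1)]; decoded: {"tier": "ADMIN", "attrs": null, "owner": "beta", "active": null, "retries": -2, "weight": null, "unknown": {"attrs": {}, "signature": 0x1A2B}}

the writer's type comes first in each Device pair
forward on Device — v1 reading data written by v2:
  tier <- tier (Color -> Color, writer required)
  attrs: no writer match
  active <- active (bool -> bool, writer optional)
  signature: no writer match
  retries <- retries (int32 -> int32, writer required)
  weight <- weight (float32 -> float32, writer optional)
  writer field attrs has no reader counterpart
  writer field owner has no reader counterpart
  rule R1 violated at signature
  => forward verdict for Device: BREAKING, 1 violation(s)
decoding the Device value with the v2 reader:
  tier := "ADMIN"
  attrs := null (not supplied -> null)
  owner := "beta" (no value, default fills)
  active := null (not supplied -> null)
  retries := -2
  weight := null (not supplied -> null)
  writer attrs: kept under "unknown"
  writer signature: kept under "unknown"
  => decoded: {"tier": "ADMIN", "attrs": null, "owner": "beta", "active": null, "retries": -2, "weight": null, "unknown": {"attrs": {}, "signature": 0x1A2B}}
remaining Device differences; none change what is asked:
  enum Color (field tier in record Device): symbol CLOSED removed (the field default referencing it is cleared) -> affects backward compatibility only, which is not asked
  field retries in record Device: optional changed to required -> affects backward compatibility only, which is not asked


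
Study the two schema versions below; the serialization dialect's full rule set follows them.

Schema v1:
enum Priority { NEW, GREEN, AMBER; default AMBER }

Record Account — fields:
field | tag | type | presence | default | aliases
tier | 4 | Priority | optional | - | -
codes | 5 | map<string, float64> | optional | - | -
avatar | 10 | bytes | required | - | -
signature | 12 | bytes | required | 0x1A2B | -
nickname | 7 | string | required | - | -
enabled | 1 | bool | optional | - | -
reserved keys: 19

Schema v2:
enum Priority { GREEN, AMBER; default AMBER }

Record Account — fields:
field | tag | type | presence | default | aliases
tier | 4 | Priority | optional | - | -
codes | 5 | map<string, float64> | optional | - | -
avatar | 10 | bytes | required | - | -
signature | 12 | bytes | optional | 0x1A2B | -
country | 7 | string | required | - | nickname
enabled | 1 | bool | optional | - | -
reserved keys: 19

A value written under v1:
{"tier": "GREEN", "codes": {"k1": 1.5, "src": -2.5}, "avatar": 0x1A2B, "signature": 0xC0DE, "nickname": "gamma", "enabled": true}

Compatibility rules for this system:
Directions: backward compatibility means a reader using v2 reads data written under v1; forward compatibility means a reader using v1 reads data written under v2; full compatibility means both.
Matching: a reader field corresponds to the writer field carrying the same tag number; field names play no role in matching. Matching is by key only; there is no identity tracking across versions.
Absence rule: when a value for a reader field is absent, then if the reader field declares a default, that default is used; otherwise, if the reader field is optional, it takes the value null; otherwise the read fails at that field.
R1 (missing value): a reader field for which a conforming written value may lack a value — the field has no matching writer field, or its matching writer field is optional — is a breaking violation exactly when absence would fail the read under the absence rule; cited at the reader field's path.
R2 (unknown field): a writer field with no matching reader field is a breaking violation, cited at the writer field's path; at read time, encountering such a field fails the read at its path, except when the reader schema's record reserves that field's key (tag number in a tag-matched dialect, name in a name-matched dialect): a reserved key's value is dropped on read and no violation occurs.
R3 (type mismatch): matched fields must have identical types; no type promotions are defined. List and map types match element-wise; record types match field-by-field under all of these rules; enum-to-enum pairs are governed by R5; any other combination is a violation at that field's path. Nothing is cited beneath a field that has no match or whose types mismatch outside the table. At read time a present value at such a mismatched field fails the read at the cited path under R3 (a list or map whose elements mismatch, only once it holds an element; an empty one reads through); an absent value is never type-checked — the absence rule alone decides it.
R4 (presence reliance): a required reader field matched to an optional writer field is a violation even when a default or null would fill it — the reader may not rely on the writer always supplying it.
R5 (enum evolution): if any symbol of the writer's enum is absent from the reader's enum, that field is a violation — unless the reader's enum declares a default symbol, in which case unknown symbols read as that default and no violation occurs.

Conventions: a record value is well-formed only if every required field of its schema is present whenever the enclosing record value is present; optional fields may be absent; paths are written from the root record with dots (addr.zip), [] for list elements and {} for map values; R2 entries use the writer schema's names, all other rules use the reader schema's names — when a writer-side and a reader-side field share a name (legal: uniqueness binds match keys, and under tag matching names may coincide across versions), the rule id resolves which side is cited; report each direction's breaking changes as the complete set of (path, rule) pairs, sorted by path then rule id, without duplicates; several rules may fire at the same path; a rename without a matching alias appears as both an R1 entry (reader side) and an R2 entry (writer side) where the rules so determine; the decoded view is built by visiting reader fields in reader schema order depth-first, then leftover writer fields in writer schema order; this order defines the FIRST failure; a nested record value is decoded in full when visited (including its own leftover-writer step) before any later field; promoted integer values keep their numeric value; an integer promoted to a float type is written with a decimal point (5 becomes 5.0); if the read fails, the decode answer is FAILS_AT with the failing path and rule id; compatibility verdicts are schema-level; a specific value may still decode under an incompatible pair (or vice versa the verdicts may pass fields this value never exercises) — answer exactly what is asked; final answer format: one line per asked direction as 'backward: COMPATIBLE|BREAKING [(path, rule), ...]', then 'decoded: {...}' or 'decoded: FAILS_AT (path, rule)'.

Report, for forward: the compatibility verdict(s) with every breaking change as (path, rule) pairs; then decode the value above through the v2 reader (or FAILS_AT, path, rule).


the writer's type comes first in each Account pair
forward on Account — v1 reading data written by v2:
  tier <- tier (Priority -> Priority, writer optional)
  codes <- codes (map<string, float64> -> map<string, float64>, writer optional)
  avatar <- avatar (bytes -> bytes, writer required)
  signature <- signature (bytes -> bytes, writer optional)
  nickname <- country (string -> string, writer required)
  enabled <- enabled (bool -> bool, writer optional)
  rule R4 violated at signature
  forward on Account therefore BREAKING (1)
migrating the Account value to v2:
  tier := "GREEN"
  codes := {"k1": 1.5, "src": -2.5}
  avatar := 0x1A2B
  signature := 0xC0DE
  country := "gamma" (from writer nickname)
  enabled := true
  => decoded: {"tier": "GREEN", "codes": {"k1": 1.5, "src": -2.5}, "avatar": 0x1A2B, "signature": 0xC0DE, "country": "gamma", "enabled": true}
checking off the Account differences that do not matter here:
  enum Priority (field tier in record Account): symbol NEW removed -> inert for the asked Account verdict: nothing fires

forward: BREAKING [(signature, R4)]; decoded: {"tier": "GREEN", "codes": {"k1": 1.5, "src": -2.5}, "avatar": 0x1A2B, "signature": 0xC0DE, "country": "gamma", "enabled": true}


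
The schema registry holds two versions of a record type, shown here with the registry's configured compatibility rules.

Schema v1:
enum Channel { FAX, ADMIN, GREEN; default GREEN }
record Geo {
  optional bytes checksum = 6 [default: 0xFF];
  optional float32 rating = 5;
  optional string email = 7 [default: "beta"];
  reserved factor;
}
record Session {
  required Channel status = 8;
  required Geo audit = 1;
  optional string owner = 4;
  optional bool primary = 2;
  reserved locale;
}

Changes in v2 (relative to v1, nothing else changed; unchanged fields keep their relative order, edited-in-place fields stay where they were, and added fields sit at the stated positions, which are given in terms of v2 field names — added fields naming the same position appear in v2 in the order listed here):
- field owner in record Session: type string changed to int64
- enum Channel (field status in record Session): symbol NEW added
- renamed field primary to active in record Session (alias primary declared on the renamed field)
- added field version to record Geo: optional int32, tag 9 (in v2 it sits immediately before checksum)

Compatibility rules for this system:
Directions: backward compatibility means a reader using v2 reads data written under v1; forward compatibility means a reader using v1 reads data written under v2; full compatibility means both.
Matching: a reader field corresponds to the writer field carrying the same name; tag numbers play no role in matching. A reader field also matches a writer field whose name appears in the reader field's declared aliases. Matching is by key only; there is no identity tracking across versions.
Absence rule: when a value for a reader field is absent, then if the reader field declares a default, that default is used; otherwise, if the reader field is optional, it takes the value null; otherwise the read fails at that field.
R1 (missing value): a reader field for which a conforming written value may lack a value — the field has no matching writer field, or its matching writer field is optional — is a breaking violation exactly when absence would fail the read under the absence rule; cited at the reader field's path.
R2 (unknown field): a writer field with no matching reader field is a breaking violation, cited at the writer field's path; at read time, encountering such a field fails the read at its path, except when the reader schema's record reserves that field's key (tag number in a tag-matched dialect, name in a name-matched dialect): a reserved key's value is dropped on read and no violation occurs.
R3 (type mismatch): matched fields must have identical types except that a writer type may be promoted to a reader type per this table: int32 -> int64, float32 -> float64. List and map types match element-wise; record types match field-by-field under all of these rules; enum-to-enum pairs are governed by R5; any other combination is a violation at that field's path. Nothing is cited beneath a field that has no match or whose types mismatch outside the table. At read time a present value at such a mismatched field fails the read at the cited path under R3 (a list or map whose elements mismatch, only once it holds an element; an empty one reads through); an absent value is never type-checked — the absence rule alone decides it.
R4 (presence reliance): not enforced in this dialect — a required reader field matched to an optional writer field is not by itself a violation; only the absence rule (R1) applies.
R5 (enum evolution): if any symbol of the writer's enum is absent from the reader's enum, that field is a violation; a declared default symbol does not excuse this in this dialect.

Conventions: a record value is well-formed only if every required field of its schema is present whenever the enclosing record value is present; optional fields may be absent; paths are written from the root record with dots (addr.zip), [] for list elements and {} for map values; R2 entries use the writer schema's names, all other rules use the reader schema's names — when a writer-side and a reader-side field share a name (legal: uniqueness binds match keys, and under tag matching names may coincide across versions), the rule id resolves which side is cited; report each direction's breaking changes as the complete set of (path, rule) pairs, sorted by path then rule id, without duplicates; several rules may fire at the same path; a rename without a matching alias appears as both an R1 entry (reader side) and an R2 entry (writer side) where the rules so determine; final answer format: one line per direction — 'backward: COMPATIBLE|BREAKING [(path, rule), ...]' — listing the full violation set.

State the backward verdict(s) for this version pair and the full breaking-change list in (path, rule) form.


arrows below run writer -> reader for Session
backward on Session — v2 reading data written by v1:
  status: Channel -> Channel, writer required; from status
  audit: Geo -> Geo, writer required; from audit
  owner: string -> int64, writer optional; from owner
  active: bool -> bool, writer optional; from primary
  audit.version: no writer match
  audit.checksum: bytes -> bytes, writer optional; from audit.checksum
  audit.rating: float32 -> float32, writer optional; from audit.rating
  audit.email: string -> string, writer optional; from audit.email
  violation R3 at owner
  backward on Session therefore BREAKING (1)
checking off the Session differences that do not matter here:
  enum Channel (field status in record Session): symbol NEW added -> matters only for Session's forward compatibility — outside the asked direction
  renamed field primary to active in record Session (alias primary declared on the renamed field) -> matters only for Session's forward compatibility — outside the asked direction
  added field version to record Geo: optional int32, tag 9 (in v2 it sits immediately before checksum) -> matters only for Session's forward compatibility — outside the asked direction

backward: BREAKING [(owner, R3)]


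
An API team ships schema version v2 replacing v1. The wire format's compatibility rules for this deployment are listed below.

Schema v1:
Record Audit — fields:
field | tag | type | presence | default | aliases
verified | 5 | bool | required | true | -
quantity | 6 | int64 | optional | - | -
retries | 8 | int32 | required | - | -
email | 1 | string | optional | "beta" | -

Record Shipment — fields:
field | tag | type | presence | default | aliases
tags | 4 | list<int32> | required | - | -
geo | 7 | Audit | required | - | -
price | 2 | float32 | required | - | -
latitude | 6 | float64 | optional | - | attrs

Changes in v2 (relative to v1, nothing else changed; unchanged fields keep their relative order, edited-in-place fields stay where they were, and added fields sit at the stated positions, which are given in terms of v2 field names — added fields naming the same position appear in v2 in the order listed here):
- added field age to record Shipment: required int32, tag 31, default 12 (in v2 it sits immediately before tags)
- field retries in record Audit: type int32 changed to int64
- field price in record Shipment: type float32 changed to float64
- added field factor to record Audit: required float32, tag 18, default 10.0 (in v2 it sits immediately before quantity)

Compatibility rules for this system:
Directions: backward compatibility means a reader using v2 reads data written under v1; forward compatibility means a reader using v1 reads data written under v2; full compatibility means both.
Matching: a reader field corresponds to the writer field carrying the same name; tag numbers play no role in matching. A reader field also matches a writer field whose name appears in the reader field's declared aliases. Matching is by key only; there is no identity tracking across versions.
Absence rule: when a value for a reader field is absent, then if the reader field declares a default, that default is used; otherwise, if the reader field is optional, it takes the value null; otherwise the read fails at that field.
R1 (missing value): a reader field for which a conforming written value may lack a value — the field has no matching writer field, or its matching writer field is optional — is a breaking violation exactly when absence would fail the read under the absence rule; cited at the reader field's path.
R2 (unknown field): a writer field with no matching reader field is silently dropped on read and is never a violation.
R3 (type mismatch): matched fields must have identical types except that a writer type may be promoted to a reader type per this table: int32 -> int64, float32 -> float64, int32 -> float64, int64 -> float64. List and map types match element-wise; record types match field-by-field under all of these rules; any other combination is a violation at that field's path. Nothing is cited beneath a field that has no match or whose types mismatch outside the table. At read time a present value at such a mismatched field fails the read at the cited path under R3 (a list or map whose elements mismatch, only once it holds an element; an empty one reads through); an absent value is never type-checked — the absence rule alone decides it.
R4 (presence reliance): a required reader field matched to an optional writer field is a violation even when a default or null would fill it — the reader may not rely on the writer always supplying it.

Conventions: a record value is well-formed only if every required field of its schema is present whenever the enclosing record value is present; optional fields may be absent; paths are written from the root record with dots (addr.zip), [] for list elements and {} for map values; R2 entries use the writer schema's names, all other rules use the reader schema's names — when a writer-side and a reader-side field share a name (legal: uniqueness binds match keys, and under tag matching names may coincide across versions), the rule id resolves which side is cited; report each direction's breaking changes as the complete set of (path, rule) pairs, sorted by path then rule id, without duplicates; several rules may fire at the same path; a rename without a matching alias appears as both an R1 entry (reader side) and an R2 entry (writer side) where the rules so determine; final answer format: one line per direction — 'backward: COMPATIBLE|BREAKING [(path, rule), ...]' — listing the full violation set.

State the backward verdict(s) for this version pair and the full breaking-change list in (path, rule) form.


arrows below run writer -> reader for Shipment
backward for Shipment (reader v2, writer v1):
  age: no writer match
  tags <- tags (list<int32> -> list<int32>, writer required)
  geo <- geo (Audit -> Audit, writer required)
  price <- price (float32 -> float64, writer required)
  latitude <- latitude (float64 -> float64, writer optional)
  geo.verified <- geo.verified (bool -> bool, writer required)
  geo.factor: no writer match
  geo.quantity <- geo.quantity (int64 -> int64, writer optional)
  geo.retries <- geo.retries (int32 -> int64, writer required)
  geo.email <- geo.email (string -> string, writer optional)
  => no violations; backward on Shipment: COMPATIBLE
the rest of the Shipment diff is inert for this question:
  added field factor to record Audit: required float32, tag 18, default 10.0 (in v2 it sits immediately before quantity) -> inert for the asked Shipment verdict: nothing fires
  field retries in record Audit: type int32 changed to int64 -> its effect on Shipment is confined to the forward direction, not asked
  field price in record Shipment: type float32 changed to float64 -> its effect on Shipment is confined to the forward direction, not asked
  added field age to record Shipment: required int32, tag 31, default 12 (in v2 it sits immediately before tags) -> inert for the asked Shipment verdict: nothing fires

backward: COMPATIBLE []
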